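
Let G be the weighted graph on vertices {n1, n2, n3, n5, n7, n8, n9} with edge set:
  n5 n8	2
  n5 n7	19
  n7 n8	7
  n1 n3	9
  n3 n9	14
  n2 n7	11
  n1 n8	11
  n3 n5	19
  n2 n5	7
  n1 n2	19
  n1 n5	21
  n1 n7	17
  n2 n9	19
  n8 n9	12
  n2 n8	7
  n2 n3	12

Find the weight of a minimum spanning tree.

48

Prim's algorithm from n8:
Step 1: cheapest edge leaving the tree is n5 n8 (2); add n5.
Step 2: cheapest edge leaving the tree is n2 n5 (7); add n2.
Step 3: cheapest edge leaving the tree is n7 n8 (7); add n7.
Step 4: cheapest edge leaving the tree is n1 n8 (11); add n1.
Step 5: cheapest edge leaving the tree is n1 n3 (9); add n3.
Step 6: cheapest edge leaving the tree is n8 n9 (12); add n9.
MST edges: n5 n8, n2 n5, n7 n8, n1 n8, n1 n3, n8 n9; total weight 2+7+7+11+9+12 = 48.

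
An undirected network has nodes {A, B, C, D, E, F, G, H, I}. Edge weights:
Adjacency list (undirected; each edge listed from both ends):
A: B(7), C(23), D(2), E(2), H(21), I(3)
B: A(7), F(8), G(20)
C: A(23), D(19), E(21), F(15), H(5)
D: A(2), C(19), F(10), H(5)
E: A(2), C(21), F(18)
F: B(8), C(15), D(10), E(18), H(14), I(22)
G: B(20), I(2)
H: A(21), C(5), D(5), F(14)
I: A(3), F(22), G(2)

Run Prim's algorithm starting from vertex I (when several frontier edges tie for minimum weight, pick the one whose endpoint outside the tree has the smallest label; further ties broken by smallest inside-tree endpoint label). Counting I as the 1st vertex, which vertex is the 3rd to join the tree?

Prim, starting at I.
Step 1: cheapest edge leaving the tree is G—I (2); add G.
Step 2: cheapest edge leaving the tree is A—I (3); add A.
Step 3: cheapest edge leaving the tree is A—D (2); add D.
Step 4: cheapest edge leaving the tree is A—E (2); add E.
Step 5: cheapest edge leaving the tree is D—H (5); add H.
Step 6: cheapest edge leaving the tree is C—H (5); add C.
Step 7: cheapest edge leaving the tree is A—B (7); add B.
Step 8: cheapest edge leaving the tree is B—F (8); add F.
Vertex order: I, G, A, D, E, H, C, B, F. The 3rd vertex is A.

A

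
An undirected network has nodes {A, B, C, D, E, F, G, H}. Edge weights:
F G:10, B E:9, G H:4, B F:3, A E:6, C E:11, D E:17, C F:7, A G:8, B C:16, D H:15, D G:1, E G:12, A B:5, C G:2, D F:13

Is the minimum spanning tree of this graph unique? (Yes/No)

Yes

Sort edges by weight, then run Kruskal:
D G (1): add — endpoints in different components.
C G (2): add — endpoints in different components.
B F (3): add — endpoints in different components.
G H (4): add — endpoints in different components.
A B (5): add — endpoints in different components.
A E (6): add — endpoints in different components.
C F (7): add — endpoints in different components.
Every non-tree edge has weight strictly greater than the heaviest edge on the tree path between its endpoints, so the MST is unique.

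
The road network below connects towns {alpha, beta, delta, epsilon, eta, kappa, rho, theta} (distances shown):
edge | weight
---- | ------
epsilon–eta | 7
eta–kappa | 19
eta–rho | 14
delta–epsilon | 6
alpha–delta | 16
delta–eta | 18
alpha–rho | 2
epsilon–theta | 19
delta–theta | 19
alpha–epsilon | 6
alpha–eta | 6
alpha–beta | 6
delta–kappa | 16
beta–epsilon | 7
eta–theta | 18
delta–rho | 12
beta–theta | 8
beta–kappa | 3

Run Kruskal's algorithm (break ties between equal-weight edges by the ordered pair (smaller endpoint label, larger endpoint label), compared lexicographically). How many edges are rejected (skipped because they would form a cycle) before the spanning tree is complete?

2

Kruskal's algorithm — process edges by increasing weight (ties by edge label):
alpha–rho (2): add — endpoints in different components.
beta–kappa (3): add — endpoints in different components.
alpha–beta (6): add — endpoints in different components.
alpha–epsilon (6): add — endpoints in different components.
alpha–eta (6): add — endpoints in different components.
delta–epsilon (6): add — endpoints in different components.
beta–epsilon (7): skip — epsilon and beta already connected.
epsilon–eta (7): skip — epsilon and eta already connected.
beta–theta (8): add — endpoints in different components.
Edges rejected before the tree was complete: 2.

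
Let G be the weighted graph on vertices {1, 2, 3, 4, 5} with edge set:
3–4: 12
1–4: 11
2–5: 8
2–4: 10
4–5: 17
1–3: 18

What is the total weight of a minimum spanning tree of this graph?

41

Prim, starting at 4.
Step 1: frontier [2–4 10, 1–4 11, 3–4 12, 4–5 17] → take 2–4 (10); add 2.
Step 2: frontier [2–5 8, 1–4 11, 3–4 12, 4–5 17] → take 2–5 (8); add 5.
Step 3: frontier [1–4 11, 3–4 12] → take 1–4 (11); add 1.
Step 4: frontier [1–3 18, 3–4 12] → take 3–4 (12); add 3.
MST edges: 2–4, 2–5, 1–4, 3–4; total weight 10+8+11+12 = 41.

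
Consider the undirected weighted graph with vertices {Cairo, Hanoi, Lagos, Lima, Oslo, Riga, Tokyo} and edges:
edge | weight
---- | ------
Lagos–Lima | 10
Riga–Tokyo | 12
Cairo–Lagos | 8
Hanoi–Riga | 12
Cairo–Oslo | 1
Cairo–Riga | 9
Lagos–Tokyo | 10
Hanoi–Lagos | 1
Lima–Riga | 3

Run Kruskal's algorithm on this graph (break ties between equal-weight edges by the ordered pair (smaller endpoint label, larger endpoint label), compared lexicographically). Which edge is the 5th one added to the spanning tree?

Cairo-Riga

Kruskal: consider edges lightest-first.
Cairo–Oslo (1): add — endpoints in different components.
Hanoi–Lagos (1): add — endpoints in different components.
Lima–Riga (3): add — endpoints in different components.
Cairo–Lagos (8): add — endpoints in different components.
Cairo–Riga (9): add — endpoints in different components.
Lagos–Lima (10): skip — Lagos and Lima already connected.
Lagos–Tokyo (10): add — endpoints in different components.
The 5th edge added is Cairo–Riga.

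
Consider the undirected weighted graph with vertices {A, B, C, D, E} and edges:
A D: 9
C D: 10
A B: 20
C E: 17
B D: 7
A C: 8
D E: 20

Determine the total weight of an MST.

Sort edges by weight, then run Kruskal:
B D (7): add — endpoints in different components.
A C (8): add — endpoints in different components.
A D (9): add — endpoints in different components.
C D (10): skip — C and D already connected.
C E (17): add — endpoints in different components.
MST edges: B D, A C, A D, C E; total weight 7+8+9+17 = 41.

41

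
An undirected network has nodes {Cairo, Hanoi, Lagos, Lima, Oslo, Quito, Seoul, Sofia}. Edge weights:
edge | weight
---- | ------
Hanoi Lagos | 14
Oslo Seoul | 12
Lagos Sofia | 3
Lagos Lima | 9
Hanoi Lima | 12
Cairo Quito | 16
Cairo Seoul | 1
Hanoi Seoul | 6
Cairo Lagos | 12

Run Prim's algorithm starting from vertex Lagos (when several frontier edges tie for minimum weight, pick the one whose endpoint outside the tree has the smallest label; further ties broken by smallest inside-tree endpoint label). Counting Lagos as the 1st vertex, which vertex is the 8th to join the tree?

Quito

Grow the tree from Lagos using Prim:
Step 1: frontier [Lagos Sofia 3, Lagos Lima 9, Cairo Lagos 12, Hanoi Lagos 14] → take Lagos Sofia (3); add Sofia.
Step 2: frontier [Lagos Lima 9, Cairo Lagos 12, Hanoi Lagos 14] → take Lagos Lima (9); add Lima.
Step 3: frontier [Cairo Lagos 12, Hanoi Lagos 14, Hanoi Lima 12] → take Cairo Lagos (12); add Cairo.
Step 4: frontier [Cairo Seoul 1, Cairo Quito 16, Hanoi Lagos 14, Hanoi Lima 12] → take Cairo Seoul (1); add Seoul.
Step 5: frontier [Cairo Quito 16, Hanoi Lagos 14, Hanoi Lima 12, Hanoi Seoul 6, Oslo Seoul 12] → take Hanoi Seoul (6); add Hanoi.
Step 6: frontier [Cairo Quito 16, Oslo Seoul 12] → take Oslo Seoul (12); add Oslo.
Step 7: frontier [Cairo Quito 16] → take Cairo Quito (16); add Quito.
Vertex order: Lagos, Sofia, Lima, Cairo, Seoul, Hanoi, Oslo, Quito. The 8th vertex is Quito.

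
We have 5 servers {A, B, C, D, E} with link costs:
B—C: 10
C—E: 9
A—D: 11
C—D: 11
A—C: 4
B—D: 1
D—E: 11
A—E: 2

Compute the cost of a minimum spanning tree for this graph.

Prim, starting at D.
Step 1: cheapest edge leaving the tree is B—D (1); add B.
Step 2: cheapest edge leaving the tree is B—C (10); add C.
Step 3: cheapest edge leaving the tree is A—C (4); add A.
Step 4: cheapest edge leaving the tree is A—E (2); add E.
MST edges: B—D, B—C, A—C, A—E; total weight 1+10+4+2 = 17.

17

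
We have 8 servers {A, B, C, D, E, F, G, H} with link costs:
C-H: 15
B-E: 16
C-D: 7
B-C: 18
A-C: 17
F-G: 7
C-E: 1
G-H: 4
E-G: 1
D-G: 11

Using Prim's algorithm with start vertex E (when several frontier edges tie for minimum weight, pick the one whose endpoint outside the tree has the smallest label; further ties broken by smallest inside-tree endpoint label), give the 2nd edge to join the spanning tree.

Grow the tree from E using Prim:
Step 1: frontier [C-E 1, E-G 1, B-E 16] → take C-E (1); add C.
Step 2: frontier [C-D 7, C-H 15, A-C 17, B-C 18, E-G 1, B-E 16] → take E-G (1); add G.
Step 3: frontier [C-D 7, C-H 15, A-C 17, B-C 18, B-E 16, G-H 4, F-G 7, D-G 11] → take G-H (4); add H.
Step 4: frontier [C-D 7, A-C 17, B-C 18, B-E 16, F-G 7, D-G 11] → take C-D (7); add D.
Step 5: frontier [A-C 17, B-C 18, B-E 16, F-G 7] → take F-G (7); add F.
Step 6: frontier [A-C 17, B-C 18, B-E 16] → take B-E (16); add B.
Step 7: frontier [A-C 17] → take A-C (17); add A.
The 2nd edge added is E-G.

E-G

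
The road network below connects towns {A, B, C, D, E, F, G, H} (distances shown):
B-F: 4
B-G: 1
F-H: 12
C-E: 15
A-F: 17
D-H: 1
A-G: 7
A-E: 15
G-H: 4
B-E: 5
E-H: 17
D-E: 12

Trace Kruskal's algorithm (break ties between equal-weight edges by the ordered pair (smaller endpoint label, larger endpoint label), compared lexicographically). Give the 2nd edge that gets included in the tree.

D-H

Kruskal's algorithm — process edges by increasing weight (ties by edge label):
B-G (1): add — endpoints in different components.
D-H (1): add — endpoints in different components.
B-F (4): add — endpoints in different components.
G-H (4): add — endpoints in different components.
B-E (5): add — endpoints in different components.
A-G (7): add — endpoints in different components.
D-E (12): skip — D and E already connected.
F-H (12): skip — F and H already connected.
A-E (15): skip — A and E already connected.
C-E (15): add — endpoints in different components.
The 2nd edge added is D-H.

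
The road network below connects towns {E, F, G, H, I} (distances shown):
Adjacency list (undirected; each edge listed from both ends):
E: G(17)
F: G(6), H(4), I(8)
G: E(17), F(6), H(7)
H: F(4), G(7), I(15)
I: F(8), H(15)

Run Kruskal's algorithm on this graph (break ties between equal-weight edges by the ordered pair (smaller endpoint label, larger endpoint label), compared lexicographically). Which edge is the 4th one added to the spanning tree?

Kruskal's algorithm — process edges by increasing weight (ties by edge label):
F H (4): add — endpoints in different components.
F G (6): add — endpoints in different components.
G H (7): skip — G and H already connected.
F I (8): add — endpoints in different components.
H I (15): skip — H and I already connected.
E G (17): add — endpoints in different components.
The 4th edge added is E G.

E-G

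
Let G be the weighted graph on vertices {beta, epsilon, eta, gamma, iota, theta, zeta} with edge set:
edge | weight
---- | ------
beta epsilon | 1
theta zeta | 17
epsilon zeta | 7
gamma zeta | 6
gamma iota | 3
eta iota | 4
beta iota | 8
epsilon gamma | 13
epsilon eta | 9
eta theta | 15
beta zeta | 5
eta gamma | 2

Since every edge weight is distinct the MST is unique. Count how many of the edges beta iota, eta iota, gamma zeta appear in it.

Kruskal: consider edges lightest-first.
beta epsilon (1): add — endpoints in different components.
eta gamma (2): add — endpoints in different components.
gamma iota (3): add — endpoints in different components.
eta iota (4): skip — iota and eta already connected.
beta zeta (5): add — endpoints in different components.
gamma zeta (6): add — endpoints in different components.
epsilon zeta (7): skip — epsilon and zeta already connected.
beta iota (8): skip — iota and beta already connected.
epsilon eta (9): skip — epsilon and eta already connected.
epsilon gamma (13): skip — epsilon and gamma already connected.
eta theta (15): add — endpoints in different components.
MST edge set: {beta epsilon, eta gamma, gamma iota, beta zeta, gamma zeta, eta theta}.
Of the listed edges, {gamma zeta} are in the MST → 1.

1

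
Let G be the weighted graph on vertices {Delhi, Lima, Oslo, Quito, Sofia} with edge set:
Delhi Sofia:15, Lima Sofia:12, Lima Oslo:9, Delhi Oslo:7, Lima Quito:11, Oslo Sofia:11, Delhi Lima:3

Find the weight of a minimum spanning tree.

Sort edges by weight, then run Kruskal:
Delhi Lima (3): add — endpoints in different components.
Delhi Oslo (7): add — endpoints in different components.
Lima Oslo (9): skip — Oslo and Lima already connected.
Lima Quito (11): add — endpoints in different components.
Oslo Sofia (11): add — endpoints in different components.
MST edges: Delhi Lima, Delhi Oslo, Lima Quito, Oslo Sofia; total weight 3+7+11+11 = 32.

32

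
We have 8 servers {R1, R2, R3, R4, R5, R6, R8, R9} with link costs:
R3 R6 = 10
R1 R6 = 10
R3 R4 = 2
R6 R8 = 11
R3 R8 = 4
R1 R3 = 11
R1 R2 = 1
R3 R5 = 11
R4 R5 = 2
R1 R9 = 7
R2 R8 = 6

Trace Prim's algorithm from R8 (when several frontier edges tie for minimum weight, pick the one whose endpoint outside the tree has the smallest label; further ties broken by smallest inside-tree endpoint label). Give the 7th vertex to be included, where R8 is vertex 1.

R9

Prim, starting at R8.
Step 1: cheapest edge leaving the tree is R3 R8 (4); add R3.
Step 2: cheapest edge leaving the tree is R3 R4 (2); add R4.
Step 3: cheapest edge leaving the tree is R4 R5 (2); add R5.
Step 4: cheapest edge leaving the tree is R2 R8 (6); add R2.
Step 5: cheapest edge leaving the tree is R1 R2 (1); add R1.
Step 6: cheapest edge leaving the tree is R1 R9 (7); add R9.
Step 7: cheapest edge leaving the tree is R1 R6 (10); add R6.
Vertex order: R8, R3, R4, R5, R2, R1, R9, R6. The 7th vertex is R9.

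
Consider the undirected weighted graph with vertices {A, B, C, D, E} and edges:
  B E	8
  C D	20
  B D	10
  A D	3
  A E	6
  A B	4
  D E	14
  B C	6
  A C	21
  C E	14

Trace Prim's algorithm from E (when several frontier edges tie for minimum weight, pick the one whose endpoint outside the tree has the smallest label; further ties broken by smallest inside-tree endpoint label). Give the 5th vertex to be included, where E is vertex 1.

C

Prim's algorithm from E:
Step 1: cheapest edge leaving the tree is A E (6); add A.
Step 2: cheapest edge leaving the tree is A D (3); add D.
Step 3: cheapest edge leaving the tree is A B (4); add B.
Step 4: cheapest edge leaving the tree is B C (6); add C.
Vertex order: E, A, D, B, C. The 5th vertex is C.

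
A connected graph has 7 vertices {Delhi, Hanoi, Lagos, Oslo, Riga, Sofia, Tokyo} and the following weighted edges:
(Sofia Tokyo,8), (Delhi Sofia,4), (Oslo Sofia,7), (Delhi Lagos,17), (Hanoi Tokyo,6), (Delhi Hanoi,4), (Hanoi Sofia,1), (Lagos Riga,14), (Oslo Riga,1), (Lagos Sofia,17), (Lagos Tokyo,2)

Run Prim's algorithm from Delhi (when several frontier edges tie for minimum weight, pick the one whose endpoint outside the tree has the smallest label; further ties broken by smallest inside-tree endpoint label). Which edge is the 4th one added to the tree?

Prim, starting at Delhi.
Step 1: frontier [Delhi Hanoi 4, Delhi Sofia 4, Delhi Lagos 17] → take Delhi Hanoi (4); add Hanoi.
Step 2: frontier [Delhi Sofia 4, Delhi Lagos 17, Hanoi Sofia 1, Hanoi Tokyo 6] → take Hanoi Sofia (1); add Sofia.
Step 3: frontier [Delhi Lagos 17, Hanoi Tokyo 6, Oslo Sofia 7, Sofia Tokyo 8, Lagos Sofia 17] → take Hanoi Tokyo (6); add Tokyo.
Step 4: frontier [Delhi Lagos 17, Oslo Sofia 7, Lagos Sofia 17, Lagos Tokyo 2] → take Lagos Tokyo (2); add Lagos.
Step 5: frontier [Lagos Riga 14, Oslo Sofia 7] → take Oslo Sofia (7); add Oslo.
Step 6: frontier [Lagos Riga 14, Oslo Riga 1] → take Oslo Riga (1); add Riga.
The 4th edge added is Lagos Tokyo.

Lagos-Tokyo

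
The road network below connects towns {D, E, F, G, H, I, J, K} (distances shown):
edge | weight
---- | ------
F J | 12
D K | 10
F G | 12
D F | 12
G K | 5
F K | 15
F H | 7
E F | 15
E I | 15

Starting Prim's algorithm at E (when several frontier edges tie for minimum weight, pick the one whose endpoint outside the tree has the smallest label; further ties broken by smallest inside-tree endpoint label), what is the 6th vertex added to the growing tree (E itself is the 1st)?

G

Prim, starting at E.
Step 1: cheapest edge leaving the tree is E F (15); add F.
Step 2: cheapest edge leaving the tree is F H (7); add H.
Step 3: cheapest edge leaving the tree is D F (12); add D.
Step 4: cheapest edge leaving the tree is D K (10); add K.
Step 5: cheapest edge leaving the tree is G K (5); add G.
Step 6: cheapest edge leaving the tree is F J (12); add J.
Step 7: cheapest edge leaving the tree is E I (15); add I.
Vertex order: E, F, H, D, K, G, J, I. The 6th vertex is G.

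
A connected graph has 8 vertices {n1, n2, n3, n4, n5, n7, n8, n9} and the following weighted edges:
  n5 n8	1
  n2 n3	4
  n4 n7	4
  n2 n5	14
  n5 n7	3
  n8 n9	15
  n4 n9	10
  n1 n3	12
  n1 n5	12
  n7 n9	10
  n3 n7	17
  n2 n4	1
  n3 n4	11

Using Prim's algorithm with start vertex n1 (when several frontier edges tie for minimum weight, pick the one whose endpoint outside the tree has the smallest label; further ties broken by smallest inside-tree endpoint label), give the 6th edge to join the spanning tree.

Grow the tree from n1 using Prim:
Step 1: cheapest edge leaving the tree is n1 n3 (12); add n3.
Step 2: cheapest edge leaving the tree is n2 n3 (4); add n2.
Step 3: cheapest edge leaving the tree is n2 n4 (1); add n4.
Step 4: cheapest edge leaving the tree is n4 n7 (4); add n7.
Step 5: cheapest edge leaving the tree is n5 n7 (3); add n5.
Step 6: cheapest edge leaving the tree is n5 n8 (1); add n8.
Step 7: cheapest edge leaving the tree is n4 n9 (10); add n9.
The 6th edge added is n5 n8.

n5-n8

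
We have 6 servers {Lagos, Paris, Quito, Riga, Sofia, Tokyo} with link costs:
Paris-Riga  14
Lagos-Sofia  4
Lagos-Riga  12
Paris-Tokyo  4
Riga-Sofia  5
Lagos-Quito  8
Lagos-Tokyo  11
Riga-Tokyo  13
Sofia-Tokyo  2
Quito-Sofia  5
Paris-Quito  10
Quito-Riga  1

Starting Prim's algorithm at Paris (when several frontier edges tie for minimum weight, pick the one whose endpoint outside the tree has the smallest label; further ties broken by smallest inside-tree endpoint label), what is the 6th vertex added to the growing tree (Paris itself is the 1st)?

Prim's algorithm from Paris:
Step 1: cheapest edge leaving the tree is Paris-Tokyo (4); add Tokyo.
Step 2: cheapest edge leaving the tree is Sofia-Tokyo (2); add Sofia.
Step 3: cheapest edge leaving the tree is Lagos-Sofia (4); add Lagos.
Step 4: cheapest edge leaving the tree is Quito-Sofia (5); add Quito.
Step 5: cheapest edge leaving the tree is Quito-Riga (1); add Riga.
Vertex order: Paris, Tokyo, Sofia, Lagos, Quito, Riga. The 6th vertex is Riga.

Riga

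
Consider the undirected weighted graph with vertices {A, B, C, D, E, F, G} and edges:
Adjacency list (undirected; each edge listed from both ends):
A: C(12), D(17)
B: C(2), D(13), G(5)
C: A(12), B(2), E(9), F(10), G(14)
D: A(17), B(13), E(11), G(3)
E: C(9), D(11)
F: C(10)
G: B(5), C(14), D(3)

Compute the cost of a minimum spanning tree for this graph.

Kruskal's algorithm — process edges by increasing weight (ties by edge label):
B-C (2): add. Components now {A} {B,C} {D} {E} {F} {G}
D-G (3): add. Components now {A} {B,C} {D,G} {E} {F}
B-G (5): add. Components now {A} {B,C,D,G} {E} {F}
C-E (9): add. Components now {A} {B,C,D,E,G} {F}
C-F (10): add. Components now {A} {B,C,D,E,F,G}
D-E (11): skip — D and E already connected.
A-C (12): add. Components now {A,B,C,D,E,F,G}
MST edges: B-C, D-G, B-G, C-E, C-F, A-C; total weight 2+3+5+9+10+12 = 41.

41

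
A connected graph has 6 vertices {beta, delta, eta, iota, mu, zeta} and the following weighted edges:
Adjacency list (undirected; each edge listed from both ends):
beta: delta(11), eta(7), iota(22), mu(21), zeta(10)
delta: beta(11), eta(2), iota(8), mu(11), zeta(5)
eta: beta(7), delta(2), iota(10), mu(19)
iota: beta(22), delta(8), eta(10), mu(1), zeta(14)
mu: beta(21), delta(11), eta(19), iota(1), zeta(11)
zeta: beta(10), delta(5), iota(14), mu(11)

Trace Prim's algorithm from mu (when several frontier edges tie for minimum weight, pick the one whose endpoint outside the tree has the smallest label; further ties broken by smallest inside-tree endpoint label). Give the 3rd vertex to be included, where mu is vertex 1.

delta

Prim, starting at mu.
Step 1: cheapest edge leaving the tree is iota—mu (1); add iota.
Step 2: cheapest edge leaving the tree is delta—iota (8); add delta.
Step 3: cheapest edge leaving the tree is delta—eta (2); add eta.
Step 4: cheapest edge leaving the tree is delta—zeta (5); add zeta.
Step 5: cheapest edge leaving the tree is beta—eta (7); add beta.
Vertex order: mu, iota, delta, eta, zeta, beta. The 3rd vertex is delta.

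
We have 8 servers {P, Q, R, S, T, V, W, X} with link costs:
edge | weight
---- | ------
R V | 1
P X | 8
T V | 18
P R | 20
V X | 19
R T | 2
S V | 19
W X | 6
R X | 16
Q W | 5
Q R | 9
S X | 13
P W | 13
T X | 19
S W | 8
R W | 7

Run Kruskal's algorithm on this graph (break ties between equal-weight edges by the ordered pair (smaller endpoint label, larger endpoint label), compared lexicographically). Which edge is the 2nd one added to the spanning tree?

R-T

Kruskal: consider edges lightest-first.
R V (1): add — endpoints in different components.
R T (2): add — endpoints in different components.
Q W (5): add — endpoints in different components.
W X (6): add — endpoints in different components.
R W (7): add — endpoints in different components.
P X (8): add — endpoints in different components.
S W (8): add — endpoints in different components.
The 2nd edge added is R T.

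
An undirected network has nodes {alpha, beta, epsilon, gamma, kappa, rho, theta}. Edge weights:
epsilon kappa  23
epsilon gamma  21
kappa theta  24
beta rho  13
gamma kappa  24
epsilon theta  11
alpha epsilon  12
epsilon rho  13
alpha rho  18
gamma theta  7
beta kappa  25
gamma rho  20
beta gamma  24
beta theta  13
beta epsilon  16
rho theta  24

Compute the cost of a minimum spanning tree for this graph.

Grow the tree from alpha using Prim:
Step 1: cheapest edge leaving the tree is alpha epsilon (12); add epsilon.
Step 2: cheapest edge leaving the tree is epsilon theta (11); add theta.
Step 3: cheapest edge leaving the tree is gamma theta (7); add gamma.
Step 4: cheapest edge leaving the tree is beta theta (13); add beta.
Step 5: cheapest edge leaving the tree is beta rho (13); add rho.
Step 6: cheapest edge leaving the tree is epsilon kappa (23); add kappa.
MST edges: alpha epsilon, epsilon theta, gamma theta, beta theta, beta rho, epsilon kappa; total weight 12+11+7+13+13+23 = 79.

79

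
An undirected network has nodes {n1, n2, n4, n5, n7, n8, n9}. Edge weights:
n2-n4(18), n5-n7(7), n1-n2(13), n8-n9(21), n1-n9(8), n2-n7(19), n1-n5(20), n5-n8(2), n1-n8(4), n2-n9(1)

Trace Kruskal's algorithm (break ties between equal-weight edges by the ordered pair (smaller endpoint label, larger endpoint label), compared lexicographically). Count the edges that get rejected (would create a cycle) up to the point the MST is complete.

Kruskal's algorithm — process edges by increasing weight (ties by edge label):
n2-n9 (1): add — endpoints in different components.
n5-n8 (2): add — endpoints in different components.
n1-n8 (4): add — endpoints in different components.
n5-n7 (7): add — endpoints in different components.
n1-n9 (8): add — endpoints in different components.
n1-n2 (13): skip — n1 and n2 already connected.
n2-n4 (18): add — endpoints in different components.
Edges rejected before the tree was complete: 1.

1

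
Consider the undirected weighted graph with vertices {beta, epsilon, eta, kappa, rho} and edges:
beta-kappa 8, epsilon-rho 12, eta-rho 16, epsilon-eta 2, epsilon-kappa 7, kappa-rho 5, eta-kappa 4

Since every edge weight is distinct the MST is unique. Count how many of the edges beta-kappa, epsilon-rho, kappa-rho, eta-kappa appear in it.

Sort edges by weight, then run Kruskal:
epsilon-eta (2): add. Components now {kappa} {epsilon,eta} {rho} {beta}
eta-kappa (4): add. Components now {epsilon,eta,kappa} {rho} {beta}
kappa-rho (5): add. Components now {epsilon,eta,kappa,rho} {beta}
epsilon-kappa (7): skip — kappa and epsilon already connected.
beta-kappa (8): add. Components now {beta,epsilon,eta,kappa,rho}
MST edge set: {epsilon-eta, eta-kappa, kappa-rho, beta-kappa}.
Of the listed edges, {beta-kappa, kappa-rho, eta-kappa} are in the MST → 3.

3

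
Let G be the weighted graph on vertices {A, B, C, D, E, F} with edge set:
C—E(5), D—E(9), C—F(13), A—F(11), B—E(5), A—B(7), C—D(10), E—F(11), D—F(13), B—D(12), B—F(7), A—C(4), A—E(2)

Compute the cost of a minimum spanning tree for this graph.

27

Prim's algorithm from E:
Step 1: cheapest edge leaving the tree is A—E (2); add A.
Step 2: cheapest edge leaving the tree is A—C (4); add C.
Step 3: cheapest edge leaving the tree is B—E (5); add B.
Step 4: cheapest edge leaving the tree is B—F (7); add F.
Step 5: cheapest edge leaving the tree is D—E (9); add D.
MST edges: A—E, A—C, B—E, B—F, D—E; total weight 2+4+5+7+9 = 27.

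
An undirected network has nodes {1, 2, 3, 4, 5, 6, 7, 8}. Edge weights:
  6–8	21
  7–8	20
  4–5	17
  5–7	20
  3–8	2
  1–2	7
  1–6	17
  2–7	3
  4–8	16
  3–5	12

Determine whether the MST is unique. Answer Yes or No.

No

Kruskal: consider edges lightest-first.
3–8 (2): add — endpoints in different components.
2–7 (3): add — endpoints in different components.
1–2 (7): add — endpoints in different components.
3–5 (12): add — endpoints in different components.
4–8 (16): add — endpoints in different components.
1–6 (17): add — endpoints in different components.
4–5 (17): skip — 4 and 5 already connected.
5–7 (20): add — endpoints in different components.
Non-tree edge 7–8 has weight 20, equal to the heaviest edge on its tree cycle — swapping gives another MST of the same weight. Not unique.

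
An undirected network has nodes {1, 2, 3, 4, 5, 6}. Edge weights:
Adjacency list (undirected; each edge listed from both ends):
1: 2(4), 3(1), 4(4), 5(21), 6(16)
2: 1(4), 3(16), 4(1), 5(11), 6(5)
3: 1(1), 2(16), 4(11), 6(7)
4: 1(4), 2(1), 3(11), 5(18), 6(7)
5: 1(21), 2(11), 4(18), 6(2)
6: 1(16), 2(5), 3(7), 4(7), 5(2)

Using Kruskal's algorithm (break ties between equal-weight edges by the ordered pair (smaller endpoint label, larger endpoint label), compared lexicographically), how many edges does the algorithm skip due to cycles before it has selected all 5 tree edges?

1

Kruskal: consider edges lightest-first.
1-3 (1): add — endpoints in different components.
2-4 (1): add — endpoints in different components.
5-6 (2): add — endpoints in different components.
1-2 (4): add — endpoints in different components.
1-4 (4): skip — 1 and 4 already connected.
2-6 (5): add — endpoints in different components.
Edges rejected before the tree was complete: 1.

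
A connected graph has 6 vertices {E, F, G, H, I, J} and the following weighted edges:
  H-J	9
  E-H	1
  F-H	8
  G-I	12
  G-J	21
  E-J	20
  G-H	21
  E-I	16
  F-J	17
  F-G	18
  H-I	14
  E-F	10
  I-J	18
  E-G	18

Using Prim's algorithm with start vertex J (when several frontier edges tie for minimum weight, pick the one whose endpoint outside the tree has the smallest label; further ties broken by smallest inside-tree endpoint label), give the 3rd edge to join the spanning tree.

Grow the tree from J using Prim:
Step 1: frontier [H-J 9, F-J 17, I-J 18, E-J 20, G-J 21] → take H-J (9); add H.
Step 2: frontier [E-H 1, F-H 8, H-I 14, G-H 21, F-J 17, I-J 18, E-J 20, G-J 21] → take E-H (1); add E.
Step 3: frontier [E-F 10, E-I 16, E-G 18, F-H 8, H-I 14, G-H 21, F-J 17, I-J 18, G-J 21] → take F-H (8); add F.
Step 4: frontier [E-I 16, E-G 18, F-G 18, H-I 14, G-H 21, I-J 18, G-J 21] → take H-I (14); add I.
Step 5: frontier [E-G 18, F-G 18, G-H 21, G-I 12, G-J 21] → take G-I (12); add G.
The 3rd edge added is F-H.

F-H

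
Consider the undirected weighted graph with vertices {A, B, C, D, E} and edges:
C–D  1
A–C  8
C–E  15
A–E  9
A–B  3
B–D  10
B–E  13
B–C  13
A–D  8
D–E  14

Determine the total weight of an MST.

21

Sort edges by weight, then run Kruskal:
C–D (1): add — endpoints in different components.
A–B (3): add — endpoints in different components.
A–C (8): add — endpoints in different components.
A–D (8): skip — A and D already connected.
A–E (9): add — endpoints in different components.
MST edges: C–D, A–B, A–C, A–E; total weight 1+3+8+9 = 21.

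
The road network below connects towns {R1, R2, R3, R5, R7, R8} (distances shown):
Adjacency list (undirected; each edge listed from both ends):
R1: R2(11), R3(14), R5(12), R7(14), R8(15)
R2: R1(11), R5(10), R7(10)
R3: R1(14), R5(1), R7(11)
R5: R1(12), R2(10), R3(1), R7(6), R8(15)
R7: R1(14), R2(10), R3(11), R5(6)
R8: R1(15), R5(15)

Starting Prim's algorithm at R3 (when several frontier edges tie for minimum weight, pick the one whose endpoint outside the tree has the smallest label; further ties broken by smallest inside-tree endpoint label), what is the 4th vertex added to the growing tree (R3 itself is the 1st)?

R2

Prim, starting at R3.
Step 1: frontier [R3—R5 1, R3—R7 11, R1—R3 14] → take R3—R5 (1); add R5.
Step 2: frontier [R3—R7 11, R1—R3 14, R5—R7 6, R2—R5 10, R1—R5 12, R5—R8 15] → take R5—R7 (6); add R7.
Step 3: frontier [R1—R3 14, R2—R5 10, R1—R5 12, R5—R8 15, R2—R7 10, R1—R7 14] → take R2—R5 (10); add R2.
Step 4: frontier [R1—R2 11, R1—R3 14, R1—R5 12, R5—R8 15, R1—R7 14] → take R1—R2 (11); add R1.
Step 5: frontier [R1—R8 15, R5—R8 15] → take R1—R8 (15); add R8.
Vertex order: R3, R5, R7, R2, R1, R8. The 4th vertex is R2.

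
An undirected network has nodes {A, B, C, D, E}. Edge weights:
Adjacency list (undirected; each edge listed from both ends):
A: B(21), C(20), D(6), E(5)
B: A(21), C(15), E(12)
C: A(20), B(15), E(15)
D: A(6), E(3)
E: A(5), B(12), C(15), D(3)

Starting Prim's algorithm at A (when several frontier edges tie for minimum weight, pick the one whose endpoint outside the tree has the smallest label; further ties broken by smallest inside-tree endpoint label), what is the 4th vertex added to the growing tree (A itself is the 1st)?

B

Prim's algorithm from A:
Step 1: cheapest edge leaving the tree is A E (5); add E.
Step 2: cheapest edge leaving the tree is D E (3); add D.
Step 3: cheapest edge leaving the tree is B E (12); add B.
Step 4: cheapest edge leaving the tree is B C (15); add C.
Vertex order: A, E, D, B, C. The 4th vertex is B.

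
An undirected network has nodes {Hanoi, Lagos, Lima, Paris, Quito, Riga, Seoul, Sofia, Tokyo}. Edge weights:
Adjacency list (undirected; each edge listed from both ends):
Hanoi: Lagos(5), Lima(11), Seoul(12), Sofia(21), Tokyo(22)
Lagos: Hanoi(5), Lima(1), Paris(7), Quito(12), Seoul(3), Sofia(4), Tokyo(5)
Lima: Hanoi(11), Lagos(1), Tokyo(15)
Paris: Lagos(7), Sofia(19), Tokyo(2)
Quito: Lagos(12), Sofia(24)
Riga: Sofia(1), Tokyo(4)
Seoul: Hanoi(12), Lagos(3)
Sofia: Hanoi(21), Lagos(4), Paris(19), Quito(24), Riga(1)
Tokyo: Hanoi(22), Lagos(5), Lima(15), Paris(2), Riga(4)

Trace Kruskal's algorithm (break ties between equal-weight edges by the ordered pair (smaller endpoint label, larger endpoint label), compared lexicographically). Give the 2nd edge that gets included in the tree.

Kruskal: consider edges lightest-first.
Lagos-Lima (1): add — endpoints in different components.
Riga-Sofia (1): add — endpoints in different components.
Paris-Tokyo (2): add — endpoints in different components.
Lagos-Seoul (3): add — endpoints in different components.
Lagos-Sofia (4): add — endpoints in different components.
Riga-Tokyo (4): add — endpoints in different components.
Hanoi-Lagos (5): add — endpoints in different components.
Lagos-Tokyo (5): skip — Lagos and Tokyo already connected.
Lagos-Paris (7): skip — Lagos and Paris already connected.
Hanoi-Lima (11): skip — Hanoi and Lima already connected.
Hanoi-Seoul (12): skip — Seoul and Hanoi already connected.
Lagos-Quito (12): add — endpoints in different components.
The 2nd edge added is Riga-Sofia.

Riga-Sofia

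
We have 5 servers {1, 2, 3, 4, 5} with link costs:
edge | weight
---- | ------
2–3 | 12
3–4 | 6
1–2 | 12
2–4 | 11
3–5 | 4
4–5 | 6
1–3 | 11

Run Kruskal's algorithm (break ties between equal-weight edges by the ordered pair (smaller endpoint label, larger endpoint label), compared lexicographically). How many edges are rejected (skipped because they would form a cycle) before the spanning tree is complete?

1

Kruskal: consider edges lightest-first.
3–5 (4): add — endpoints in different components.
3–4 (6): add — endpoints in different components.
4–5 (6): skip — 4 and 5 already connected.
1–3 (11): add — endpoints in different components.
2–4 (11): add — endpoints in different components.
Edges rejected before the tree was complete: 1.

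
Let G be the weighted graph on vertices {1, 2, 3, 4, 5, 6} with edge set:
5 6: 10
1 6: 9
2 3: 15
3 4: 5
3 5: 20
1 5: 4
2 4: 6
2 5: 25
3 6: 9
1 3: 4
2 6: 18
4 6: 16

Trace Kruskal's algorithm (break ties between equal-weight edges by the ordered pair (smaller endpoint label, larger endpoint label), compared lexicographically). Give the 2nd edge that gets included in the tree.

1-5

Kruskal's algorithm — process edges by increasing weight (ties by edge label):
1 3 (4): add — endpoints in different components.
1 5 (4): add — endpoints in different components.
3 4 (5): add — endpoints in different components.
2 4 (6): add — endpoints in different components.
1 6 (9): add — endpoints in different components.
The 2nd edge added is 1 5.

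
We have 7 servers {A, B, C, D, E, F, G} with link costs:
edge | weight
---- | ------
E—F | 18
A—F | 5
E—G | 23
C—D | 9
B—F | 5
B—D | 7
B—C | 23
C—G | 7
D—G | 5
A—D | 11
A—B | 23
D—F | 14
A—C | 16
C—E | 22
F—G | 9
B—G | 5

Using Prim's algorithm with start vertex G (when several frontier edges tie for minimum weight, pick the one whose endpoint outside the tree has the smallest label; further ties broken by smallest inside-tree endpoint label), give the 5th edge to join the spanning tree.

C-G

Grow the tree from G using Prim:
Step 1: cheapest edge leaving the tree is B—G (5); add B.
Step 2: cheapest edge leaving the tree is D—G (5); add D.
Step 3: cheapest edge leaving the tree is B—F (5); add F.
Step 4: cheapest edge leaving the tree is A—F (5); add A.
Step 5: cheapest edge leaving the tree is C—G (7); add C.
Step 6: cheapest edge leaving the tree is E—F (18); add E.
The 5th edge added is C—G.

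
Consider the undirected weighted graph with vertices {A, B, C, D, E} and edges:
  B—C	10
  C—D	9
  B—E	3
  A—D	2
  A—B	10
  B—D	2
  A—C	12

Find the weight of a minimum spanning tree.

16

Kruskal: consider edges lightest-first.
A—D (2): add — endpoints in different components.
B—D (2): add — endpoints in different components.
B—E (3): add — endpoints in different components.
C—D (9): add — endpoints in different components.
MST edges: A—D, B—D, B—E, C—D; total weight 2+2+3+9 = 16.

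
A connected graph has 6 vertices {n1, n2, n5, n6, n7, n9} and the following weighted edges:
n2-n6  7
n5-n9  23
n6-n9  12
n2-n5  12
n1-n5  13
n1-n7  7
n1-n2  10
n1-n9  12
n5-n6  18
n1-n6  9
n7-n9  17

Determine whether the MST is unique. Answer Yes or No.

Kruskal: consider edges lightest-first.
n1-n7 (7): add — endpoints in different components.
n2-n6 (7): add — endpoints in different components.
n1-n6 (9): add — endpoints in different components.
n1-n2 (10): skip — n2 and n1 already connected.
n1-n9 (12): add — endpoints in different components.
n2-n5 (12): add — endpoints in different components.
Non-tree edge n6-n9 has weight 12, equal to the heaviest edge on its tree cycle — swapping gives another MST of the same weight. Not unique.

No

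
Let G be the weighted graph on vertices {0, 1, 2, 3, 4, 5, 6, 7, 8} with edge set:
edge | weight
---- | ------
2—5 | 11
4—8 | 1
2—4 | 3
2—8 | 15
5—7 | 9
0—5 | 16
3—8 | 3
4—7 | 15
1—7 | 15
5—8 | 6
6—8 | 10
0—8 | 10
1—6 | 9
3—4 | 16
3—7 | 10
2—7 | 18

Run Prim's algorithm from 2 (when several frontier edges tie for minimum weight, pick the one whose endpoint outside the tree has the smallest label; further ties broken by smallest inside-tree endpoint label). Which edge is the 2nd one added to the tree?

4-8

Prim's algorithm from 2:
Step 1: cheapest edge leaving the tree is 2—4 (3); add 4.
Step 2: cheapest edge leaving the tree is 4—8 (1); add 8.
Step 3: cheapest edge leaving the tree is 3—8 (3); add 3.
Step 4: cheapest edge leaving the tree is 5—8 (6); add 5.
Step 5: cheapest edge leaving the tree is 5—7 (9); add 7.
Step 6: cheapest edge leaving the tree is 0—8 (10); add 0.
Step 7: cheapest edge leaving the tree is 6—8 (10); add 6.
Step 8: cheapest edge leaving the tree is 1—6 (9); add 1.
The 2nd edge added is 4—8.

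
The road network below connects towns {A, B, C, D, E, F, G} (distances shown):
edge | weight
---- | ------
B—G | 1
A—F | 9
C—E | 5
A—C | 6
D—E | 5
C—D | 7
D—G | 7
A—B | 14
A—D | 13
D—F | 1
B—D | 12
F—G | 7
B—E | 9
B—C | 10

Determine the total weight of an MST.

Prim's algorithm from G:
Step 1: cheapest edge leaving the tree is B—G (1); add B.
Step 2: cheapest edge leaving the tree is D—G (7); add D.
Step 3: cheapest edge leaving the tree is D—F (1); add F.
Step 4: cheapest edge leaving the tree is D—E (5); add E.
Step 5: cheapest edge leaving the tree is C—E (5); add C.
Step 6: cheapest edge leaving the tree is A—C (6); add A.
MST edges: B—G, D—G, D—F, D—E, C—E, A—C; total weight 1+7+1+5+5+6 = 25.

25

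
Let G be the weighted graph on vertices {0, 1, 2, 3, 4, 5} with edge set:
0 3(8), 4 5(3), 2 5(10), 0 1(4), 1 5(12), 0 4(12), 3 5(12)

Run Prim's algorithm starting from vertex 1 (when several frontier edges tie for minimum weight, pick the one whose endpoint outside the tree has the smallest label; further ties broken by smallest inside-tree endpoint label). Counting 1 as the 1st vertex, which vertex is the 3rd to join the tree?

Prim, starting at 1.
Step 1: cheapest edge leaving the tree is 0 1 (4); add 0.
Step 2: cheapest edge leaving the tree is 0 3 (8); add 3.
Step 3: cheapest edge leaving the tree is 0 4 (12); add 4.
Step 4: cheapest edge leaving the tree is 4 5 (3); add 5.
Step 5: cheapest edge leaving the tree is 2 5 (10); add 2.
Vertex order: 1, 0, 3, 4, 5, 2. The 3rd vertex is 3.

3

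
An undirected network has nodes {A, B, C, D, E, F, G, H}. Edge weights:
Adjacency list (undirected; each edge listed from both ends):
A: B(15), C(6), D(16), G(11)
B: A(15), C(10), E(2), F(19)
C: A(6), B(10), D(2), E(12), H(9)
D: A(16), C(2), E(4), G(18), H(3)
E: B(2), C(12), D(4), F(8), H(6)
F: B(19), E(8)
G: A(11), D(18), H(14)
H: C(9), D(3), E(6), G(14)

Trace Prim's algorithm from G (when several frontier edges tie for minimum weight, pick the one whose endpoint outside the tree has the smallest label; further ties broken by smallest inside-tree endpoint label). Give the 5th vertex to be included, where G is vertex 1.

H

Prim's algorithm from G:
Step 1: cheapest edge leaving the tree is A-G (11); add A.
Step 2: cheapest edge leaving the tree is A-C (6); add C.
Step 3: cheapest edge leaving the tree is C-D (2); add D.
Step 4: cheapest edge leaving the tree is D-H (3); add H.
Step 5: cheapest edge leaving the tree is D-E (4); add E.
Step 6: cheapest edge leaving the tree is B-E (2); add B.
Step 7: cheapest edge leaving the tree is E-F (8); add F.
Vertex order: G, A, C, D, H, E, B, F. The 5th vertex is H.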